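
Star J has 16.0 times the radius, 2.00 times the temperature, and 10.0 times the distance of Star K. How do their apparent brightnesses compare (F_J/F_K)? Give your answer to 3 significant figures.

41.0

L_J/L_K = (R_J/R_K)²(T_J/T_K)⁴ = (16.0)² × (2.00)⁴ = 4096.
F_J/F_K = (L_J/L_K)/(d_J/d_K)² = 4096 / (10.0)² = 40.96.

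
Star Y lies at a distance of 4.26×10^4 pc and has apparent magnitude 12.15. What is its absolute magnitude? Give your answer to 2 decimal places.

-6.00

M = m − 5 log₁₀(d/10 pc) = 12.15 − 5 log₁₀(4.26×10^4/10)
  = 12.15 − 5 × 3.629 = 12.15 − 18.15 = -6.00.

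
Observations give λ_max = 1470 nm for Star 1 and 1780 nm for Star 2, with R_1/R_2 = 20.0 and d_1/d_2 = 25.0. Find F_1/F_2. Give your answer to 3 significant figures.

Wien's law: T_1/T_2 = λ_2/λ_1 = 1780/1470 = 1.211.
L_1/L_2 = (R_1/R_2)²(T_1/T_2)⁴ = (20.0)²(1.211)⁴ = 859.9.
F_1/F_2 = (L_1/L_2)/(d_1/d_2)² = 859.9/(25.0)² = 1.376.

1.38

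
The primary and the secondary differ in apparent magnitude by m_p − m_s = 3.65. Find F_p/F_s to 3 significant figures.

F_p/F_s = 10^(−(m_p − m_s)/2.5) = 10^(-3.65/2.5) = 10^-1.460 = 0.03467.

0.0347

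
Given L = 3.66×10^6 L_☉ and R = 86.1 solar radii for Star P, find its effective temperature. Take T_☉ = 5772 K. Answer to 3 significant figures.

2.72×10^4 K

T/T_☉ = (L/L_☉)^(1/4) / (R/R_☉)^(1/2)
T = 5772 × (3.66×10^6)^(1/4) / √(86.1) = 5772 × 43.74 / 9.279 = 2.721×10^4 K.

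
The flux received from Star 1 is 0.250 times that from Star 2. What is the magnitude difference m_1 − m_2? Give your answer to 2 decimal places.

1.51

m_1 − m_2 = −2.5 log₁₀(F_1/F_2) = −2.5 log₁₀(0.250) = −2.5 × (-0.602) = 1.505.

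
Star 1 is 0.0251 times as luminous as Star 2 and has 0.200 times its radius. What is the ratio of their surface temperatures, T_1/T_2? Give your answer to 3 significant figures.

0.890

L ∝ R²T⁴ gives T ∝ (L/R²)^(1/4), so
T_1/T_2 = (0.0251 / 0.200²)^(1/4) = (0.6275)^(1/4) = 0.8900.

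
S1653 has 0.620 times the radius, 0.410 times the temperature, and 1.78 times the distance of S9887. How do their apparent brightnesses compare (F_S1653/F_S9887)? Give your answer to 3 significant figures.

L_S1653/L_S9887 = (R_S1653/R_S9887)²(T_S1653/T_S9887)⁴ = (0.620)² × (0.410)⁴ = 0.01086.
F_S1653/F_S9887 = (L_S1653/L_S9887)/(d_S1653/d_S9887)² = 0.01086 / (1.78)² = 0.003428.

0.00343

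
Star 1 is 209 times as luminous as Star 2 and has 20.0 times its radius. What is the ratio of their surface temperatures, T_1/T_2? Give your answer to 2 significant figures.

L ∝ R²T⁴ gives T ∝ (L/R²)^(1/4), so
T_1/T_2 = (209 / 20.0²)^(1/4) = (0.5225)^(1/4) = 0.8502.

0.85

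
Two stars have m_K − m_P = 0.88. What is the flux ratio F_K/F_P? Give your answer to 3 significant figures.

F_K/F_P = 10^(−(m_K − m_P)/2.5) = 10^(-0.88/2.5) = 10^-0.352 = 0.4446.

0.445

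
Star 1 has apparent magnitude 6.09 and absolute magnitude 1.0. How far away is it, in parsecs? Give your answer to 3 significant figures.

104 pc

m − M = 5 log₁₀(d/10 pc)
6.09 − (1.0) = 5.09 = 5 log₁₀(d/10)
d = 10 × 10^(5.09/5) = 10 × 10^1.018 = 104.2 pc.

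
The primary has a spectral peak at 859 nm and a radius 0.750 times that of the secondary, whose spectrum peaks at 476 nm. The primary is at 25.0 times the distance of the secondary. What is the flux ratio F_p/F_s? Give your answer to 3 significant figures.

Wien's law: T_p/T_s = λ_s/λ_p = 476/859 = 0.5541.
L_p/L_s = (R_p/R_s)²(T_p/T_s)⁴ = (0.750)²(0.5541)⁴ = 0.05304.
F_p/F_s = (L_p/L_s)/(d_p/d_s)² = 0.05304/(25.0)² = 8.486×10^-5.

8.49×10^-5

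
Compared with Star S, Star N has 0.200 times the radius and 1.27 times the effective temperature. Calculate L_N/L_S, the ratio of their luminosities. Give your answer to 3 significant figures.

0.104

From the Stefan–Boltzmann law, L ∝ R²T⁴, so
L_N/L_S = (R_N/R_S)² (T_N/T_S)⁴ = (0.200)² × (1.27)⁴ = 0.04000 × 2.601 = 0.1041.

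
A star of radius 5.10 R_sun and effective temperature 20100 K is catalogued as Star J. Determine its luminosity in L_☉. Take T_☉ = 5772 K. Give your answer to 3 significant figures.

L/L_☉ = (R/R_☉)² (T/T_☉)⁴ = (5.10)² × (20100/5772)⁴
       = 26.01 × (3.482)⁴ = 26.01 × 147.1 = 3825.

3.82×10^3 L_☉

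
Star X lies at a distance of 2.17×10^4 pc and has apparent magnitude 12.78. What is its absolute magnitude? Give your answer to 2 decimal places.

M = m − 5 log₁₀(d/10 pc) = 12.78 − 5 log₁₀(2.17×10^4/10)
  = 12.78 − 5 × 3.336 = 12.78 − 16.68 = -3.90.

-3.90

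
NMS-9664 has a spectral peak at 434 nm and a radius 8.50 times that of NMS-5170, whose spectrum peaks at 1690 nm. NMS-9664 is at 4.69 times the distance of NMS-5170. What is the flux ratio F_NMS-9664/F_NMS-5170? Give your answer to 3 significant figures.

Wien's law: T_NMS-9664/T_NMS-5170 = λ_NMS-5170/λ_NMS-9664 = 1690/434 = 3.894.
L_NMS-9664/L_NMS-5170 = (R_NMS-9664/R_NMS-5170)²(T_NMS-9664/T_NMS-5170)⁴ = (8.50)²(3.894)⁴ = 1.661×10^4.
F_NMS-9664/F_NMS-5170 = (L_NMS-9664/L_NMS-5170)/(d_NMS-9664/d_NMS-5170)² = 1.661×10^4/(4.69)² = 755.2.

755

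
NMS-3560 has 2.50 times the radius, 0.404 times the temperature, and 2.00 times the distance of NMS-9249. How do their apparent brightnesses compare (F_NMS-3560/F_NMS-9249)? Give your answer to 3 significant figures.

L_NMS-3560/L_NMS-9249 = (R_NMS-3560/R_NMS-9249)²(T_NMS-3560/T_NMS-9249)⁴ = (2.50)² × (0.404)⁴ = 0.1665.
F_NMS-3560/F_NMS-9249 = (L_NMS-3560/L_NMS-9249)/(d_NMS-3560/d_NMS-9249)² = 0.1665 / (2.00)² = 0.04162.

0.0416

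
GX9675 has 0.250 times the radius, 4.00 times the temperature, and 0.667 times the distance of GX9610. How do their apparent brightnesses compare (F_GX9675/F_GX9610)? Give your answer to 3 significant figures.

36.0

L_GX9675/L_GX9610 = (R_GX9675/R_GX9610)²(T_GX9675/T_GX9610)⁴ = (0.250)² × (4.00)⁴ = 16.00.
F_GX9675/F_GX9610 = (L_GX9675/L_GX9610)/(d_GX9675/d_GX9610)² = 16.00 / (0.667)² = 35.96.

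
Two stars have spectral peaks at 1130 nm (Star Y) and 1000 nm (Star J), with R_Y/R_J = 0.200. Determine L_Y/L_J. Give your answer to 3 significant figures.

0.0245

Wien's law gives T ∝ 1/λ_max, so T_Y/T_J = λ_J/λ_Y = 1000/1130 = 0.8850.
Then L ∝ R²T⁴ gives L_Y/L_J = (0.200)² × (0.8850)⁴ = 0.04000 × 0.6133 = 0.02453.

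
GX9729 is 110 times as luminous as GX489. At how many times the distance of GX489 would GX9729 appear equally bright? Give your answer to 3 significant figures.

Equal flux requires L_GX9729/d_GX9729² = L_GX489/d_GX489², so d_GX9729/d_GX489 = √(L_GX9729/L_GX489)
= √(110) = 10.49.

10.5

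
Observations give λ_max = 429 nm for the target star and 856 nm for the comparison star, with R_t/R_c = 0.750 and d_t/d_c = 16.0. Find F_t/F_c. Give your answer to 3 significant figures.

Wien's law: T_t/T_c = λ_c/λ_t = 856/429 = 1.995.
L_t/L_c = (R_t/R_c)²(T_t/T_c)⁴ = (0.750)²(1.995)⁴ = 8.916.
F_t/F_c = (L_t/L_c)/(d_t/d_c)² = 8.916/(16.0)² = 0.03483.

0.0348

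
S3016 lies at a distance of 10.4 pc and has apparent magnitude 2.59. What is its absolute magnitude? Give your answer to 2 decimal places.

2.50

M = m − 5 log₁₀(d/10 pc) = 2.59 − 5 log₁₀(10.4/10)
  = 2.59 − 5 × 0.017 = 2.59 − 0.09 = 2.50.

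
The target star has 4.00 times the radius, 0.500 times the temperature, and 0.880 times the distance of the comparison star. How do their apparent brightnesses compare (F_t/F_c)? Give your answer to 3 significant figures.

1.29

L_t/L_c = (R_t/R_c)²(T_t/T_c)⁴ = (4.00)² × (0.500)⁴ = 1.000.
F_t/F_c = (L_t/L_c)/(d_t/d_c)² = 1.000 / (0.880)² = 1.291.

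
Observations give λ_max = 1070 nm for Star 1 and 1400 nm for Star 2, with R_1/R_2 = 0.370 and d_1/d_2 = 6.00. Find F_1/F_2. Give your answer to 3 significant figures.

Wien's law: T_1/T_2 = λ_2/λ_1 = 1400/1070 = 1.308.
L_1/L_2 = (R_1/R_2)²(T_1/T_2)⁴ = (0.370)²(1.308)⁴ = 0.4012.
F_1/F_2 = (L_1/L_2)/(d_1/d_2)² = 0.4012/(6.00)² = 0.01114.

0.0111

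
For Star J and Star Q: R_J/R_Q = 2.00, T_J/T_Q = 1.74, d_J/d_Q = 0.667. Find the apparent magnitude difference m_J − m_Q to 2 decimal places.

-4.79

L_J/L_Q = (2.00)²(1.74)⁴ = 36.67.
F_J/F_Q = (L_J/L_Q)/(d_J/d_Q)² = 36.67/0.4449 = 82.41.
m_J − m_Q = −2.5 log₁₀(82.41) = -4.79.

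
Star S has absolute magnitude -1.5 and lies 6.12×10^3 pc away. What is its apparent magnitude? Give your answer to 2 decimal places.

m = M + 5 log₁₀(d/10 pc) = -1.5 + 5 log₁₀(6.12×10^3/10)
  = -1.5 + 5 × 2.787 = -1.5 + 13.93 = 12.43.

12.43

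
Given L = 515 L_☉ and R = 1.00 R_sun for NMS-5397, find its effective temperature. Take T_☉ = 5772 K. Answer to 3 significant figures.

T/T_☉ = (L/L_☉)^(1/4) / (R/R_☉)^(1/2)
T = 5772 × (515)^(1/4) / √(1.00) = 5772 × 4.764 / 1.000 = 2.750×10^4 K.

2.75×10^4 K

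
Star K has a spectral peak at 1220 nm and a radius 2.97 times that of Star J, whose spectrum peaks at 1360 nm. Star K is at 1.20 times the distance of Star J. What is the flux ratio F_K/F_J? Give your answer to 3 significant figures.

Wien's law: T_K/T_J = λ_J/λ_K = 1360/1220 = 1.115.
L_K/L_J = (R_K/R_J)²(T_K/T_J)⁴ = (2.97)²(1.115)⁴ = 13.62.
F_K/F_J = (L_K/L_J)/(d_K/d_J)² = 13.62/(1.20)² = 9.459.

9.46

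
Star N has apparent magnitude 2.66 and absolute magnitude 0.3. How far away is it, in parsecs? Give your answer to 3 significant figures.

29.6 pc

m − M = 5 log₁₀(d/10 pc)
2.66 − (0.3) = 2.36 = 5 log₁₀(d/10)
d = 10 × 10^(2.36/5) = 10 × 10^0.472 = 29.65 pc.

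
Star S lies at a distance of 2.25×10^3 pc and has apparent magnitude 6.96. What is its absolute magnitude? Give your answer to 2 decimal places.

-4.80

M = m − 5 log₁₀(d/10 pc) = 6.96 − 5 log₁₀(2.25×10^3/10)
  = 6.96 − 5 × 2.352 = 6.96 − 11.76 = -4.80.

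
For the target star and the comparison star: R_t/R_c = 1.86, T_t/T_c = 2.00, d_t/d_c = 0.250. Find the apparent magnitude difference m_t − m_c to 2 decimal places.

L_t/L_c = (1.86)²(2.00)⁴ = 55.35.
F_t/F_c = (L_t/L_c)/(d_t/d_c)² = 55.35/0.06250 = 885.7.
m_t − m_c = −2.5 log₁₀(885.7) = -7.37.

-7.37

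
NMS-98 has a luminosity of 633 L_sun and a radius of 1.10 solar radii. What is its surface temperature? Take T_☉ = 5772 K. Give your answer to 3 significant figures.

T/T_☉ = (L/L_☉)^(1/4) / (R/R_☉)^(1/2)
T = 5772 × (633)^(1/4) / √(1.10) = 5772 × 5.016 / 1.049 = 2.760×10^4 K.

2.76×10^4 K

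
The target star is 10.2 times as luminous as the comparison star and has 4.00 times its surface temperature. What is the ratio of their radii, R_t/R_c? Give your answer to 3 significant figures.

L ∝ R²T⁴ gives R ∝ √L / T², so
R_t/R_c = √(10.2) / (4.00)² = 3.194 / 16.00 = 0.1996.

0.200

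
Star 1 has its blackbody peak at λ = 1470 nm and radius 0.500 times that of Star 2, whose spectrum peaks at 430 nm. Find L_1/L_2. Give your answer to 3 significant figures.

Wien's law gives T ∝ 1/λ_max, so T_1/T_2 = λ_2/λ_1 = 430/1470 = 0.2925.
Then L ∝ R²T⁴ gives L_1/L_2 = (0.500)² × (0.2925)⁴ = 0.2500 × 0.007322 = 0.001830.

0.00183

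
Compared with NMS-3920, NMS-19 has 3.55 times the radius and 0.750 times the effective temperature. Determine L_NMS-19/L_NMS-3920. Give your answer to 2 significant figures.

4.0

From the Stefan–Boltzmann law, L ∝ R²T⁴, so
L_NMS-19/L_NMS-3920 = (R_NMS-19/R_NMS-3920)² (T_NMS-19/T_NMS-3920)⁴ = (3.55)² × (0.750)⁴ = 12.60 × 0.3164 = 3.988.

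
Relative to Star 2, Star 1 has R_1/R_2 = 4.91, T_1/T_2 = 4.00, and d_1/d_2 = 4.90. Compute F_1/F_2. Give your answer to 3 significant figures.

257

L_1/L_2 = (R_1/R_2)²(T_1/T_2)⁴ = (4.91)² × (4.00)⁴ = 6172.
F_1/F_2 = (L_1/L_2)/(d_1/d_2)² = 6172 / (4.90)² = 257.0.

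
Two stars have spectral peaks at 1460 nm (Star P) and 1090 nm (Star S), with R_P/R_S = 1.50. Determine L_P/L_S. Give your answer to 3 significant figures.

0.699

Wien's law gives T ∝ 1/λ_max, so T_P/T_S = λ_S/λ_P = 1090/1460 = 0.7466.
Then L ∝ R²T⁴ gives L_P/L_S = (1.50)² × (0.7466)⁴ = 2.250 × 0.3107 = 0.6990.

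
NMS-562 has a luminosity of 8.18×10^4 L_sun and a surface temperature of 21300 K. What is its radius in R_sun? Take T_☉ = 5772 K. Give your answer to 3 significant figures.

R/R_☉ = √(L/L_☉) / (T/T_☉)² = √(8.18×10^4) / (3.690)²
       = 286.0 / 13.62 = 21.00.

21.0 R_sun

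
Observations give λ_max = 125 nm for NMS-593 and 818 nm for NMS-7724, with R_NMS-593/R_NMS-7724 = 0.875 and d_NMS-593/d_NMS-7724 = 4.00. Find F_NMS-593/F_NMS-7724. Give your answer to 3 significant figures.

Wien's law: T_NMS-593/T_NMS-7724 = λ_NMS-7724/λ_NMS-593 = 818/125 = 6.544.
L_NMS-593/L_NMS-7724 = (R_NMS-593/R_NMS-7724)²(T_NMS-593/T_NMS-7724)⁴ = (0.875)²(6.544)⁴ = 1404.
F_NMS-593/F_NMS-7724 = (L_NMS-593/L_NMS-7724)/(d_NMS-593/d_NMS-7724)² = 1404/(4.00)² = 87.75.

87.8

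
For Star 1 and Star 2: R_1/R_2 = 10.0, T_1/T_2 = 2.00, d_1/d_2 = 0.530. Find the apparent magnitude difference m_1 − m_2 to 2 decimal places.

-9.39

L_1/L_2 = (10.0)²(2.00)⁴ = 1600.
F_1/F_2 = (L_1/L_2)/(d_1/d_2)² = 1600/0.2809 = 5696.
m_1 − m_2 = −2.5 log₁₀(5696) = -9.39.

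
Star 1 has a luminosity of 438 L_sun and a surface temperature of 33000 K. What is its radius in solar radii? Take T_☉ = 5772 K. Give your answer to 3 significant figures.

R/R_☉ = √(L/L_☉) / (T/T_☉)² = √(438) / (5.717)²
       = 20.93 / 32.69 = 0.6403.

0.640 solar radii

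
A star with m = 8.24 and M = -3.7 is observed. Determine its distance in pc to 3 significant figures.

m − M = 5 log₁₀(d/10 pc)
8.24 − (-3.7) = 11.94 = 5 log₁₀(d/10)
d = 10 × 10^(11.94/5) = 10 × 10^2.388 = 2443 pc.

2.44×10^3 pc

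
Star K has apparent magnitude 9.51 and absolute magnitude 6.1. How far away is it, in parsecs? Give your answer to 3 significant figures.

48.1 pc

m − M = 5 log₁₀(d/10 pc)
9.51 − (6.1) = 3.41 = 5 log₁₀(d/10)
d = 10 × 10^(3.41/5) = 10 × 10^0.682 = 48.08 pc.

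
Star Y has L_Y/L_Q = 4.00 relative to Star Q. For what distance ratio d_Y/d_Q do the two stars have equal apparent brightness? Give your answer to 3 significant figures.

Equal flux requires L_Y/d_Y² = L_Q/d_Q², so d_Y/d_Q = √(L_Y/L_Q)
= √(4.00) = 2.000.

2.00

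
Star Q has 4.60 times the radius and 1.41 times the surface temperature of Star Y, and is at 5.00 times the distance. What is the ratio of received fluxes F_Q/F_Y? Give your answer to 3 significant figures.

3.35

L_Q/L_Y = (R_Q/R_Y)²(T_Q/T_Y)⁴ = (4.60)² × (1.41)⁴ = 83.64.
F_Q/F_Y = (L_Q/L_Y)/(d_Q/d_Y)² = 83.64 / (5.00)² = 3.345.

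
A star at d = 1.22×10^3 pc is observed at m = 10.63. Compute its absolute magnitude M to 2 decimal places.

0.20

M = m − 5 log₁₀(d/10 pc) = 10.63 − 5 log₁₀(1.22×10^3/10)
  = 10.63 − 5 × 2.086 = 10.63 − 10.43 = 0.20.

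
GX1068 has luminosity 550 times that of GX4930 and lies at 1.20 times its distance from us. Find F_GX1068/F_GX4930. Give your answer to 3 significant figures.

F = L/(4πd²), so F_GX1068/F_GX4930 = (L_GX1068/L_GX4930) / (d_GX1068/d_GX4930)²
= 550 / (1.20)² = 550 / 1.440 = 381.9.

382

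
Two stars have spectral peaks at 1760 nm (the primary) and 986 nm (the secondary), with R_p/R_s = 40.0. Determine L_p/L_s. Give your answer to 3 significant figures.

Wien's law gives T ∝ 1/λ_max, so T_p/T_s = λ_s/λ_p = 986/1760 = 0.5602.
Then L ∝ R²T⁴ gives L_p/L_s = (40.0)² × (0.5602)⁴ = 1600 × 0.09850 = 157.6.

158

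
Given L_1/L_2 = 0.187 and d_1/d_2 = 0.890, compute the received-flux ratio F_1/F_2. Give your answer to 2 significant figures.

0.24

F = L/(4πd²), so F_1/F_2 = (L_1/L_2) / (d_1/d_2)²
= 0.187 / (0.890)² = 0.187 / 0.7921 = 0.2361.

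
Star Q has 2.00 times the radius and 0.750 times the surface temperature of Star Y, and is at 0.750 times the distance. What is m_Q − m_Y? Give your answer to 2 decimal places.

L_Q/L_Y = (2.00)²(0.750)⁴ = 1.266.
F_Q/F_Y = (L_Q/L_Y)/(d_Q/d_Y)² = 1.266/0.5625 = 2.250.
m_Q − m_Y = −2.5 log₁₀(2.250) = -0.88.

-0.88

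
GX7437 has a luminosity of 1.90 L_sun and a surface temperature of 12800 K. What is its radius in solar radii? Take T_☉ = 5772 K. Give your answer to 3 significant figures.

0.280 solar radii

R/R_☉ = √(L/L_☉) / (T/T_☉)² = √(1.90) / (2.218)²
       = 1.378 / 4.918 = 0.2803.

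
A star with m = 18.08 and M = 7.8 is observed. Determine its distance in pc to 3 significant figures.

m − M = 5 log₁₀(d/10 pc)
18.08 − (7.8) = 10.28 = 5 log₁₀(d/10)
d = 10 × 10^(10.28/5) = 10 × 10^2.056 = 1138 pc.

1.14×10^3 pc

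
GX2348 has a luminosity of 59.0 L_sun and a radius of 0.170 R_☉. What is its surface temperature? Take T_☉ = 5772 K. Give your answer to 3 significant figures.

T/T_☉ = (L/L_☉)^(1/4) / (R/R_☉)^(1/2)
T = 5772 × (59.0)^(1/4) / √(0.170) = 5772 × 2.771 / 0.4123 = 3.880×10^4 K.

3.88×10^4 K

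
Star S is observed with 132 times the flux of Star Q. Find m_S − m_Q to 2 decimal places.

m_S − m_Q = −2.5 log₁₀(F_S/F_Q) = −2.5 log₁₀(132) = −2.5 × (2.121) = -5.301.

-5.30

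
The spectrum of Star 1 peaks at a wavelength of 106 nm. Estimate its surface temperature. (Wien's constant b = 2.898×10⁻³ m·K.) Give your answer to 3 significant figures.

T = b/λ_max = 2.898×10⁻³ / (106×10⁻⁹) = 2.734×10^4 K.

2.73×10^4 K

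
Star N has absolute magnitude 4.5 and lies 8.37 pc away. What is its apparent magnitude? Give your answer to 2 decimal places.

m = M + 5 log₁₀(d/10 pc) = 4.5 + 5 log₁₀(8.37/10)
  = 4.5 + 5 × -0.077 = 4.5 + -0.39 = 4.11.

4.11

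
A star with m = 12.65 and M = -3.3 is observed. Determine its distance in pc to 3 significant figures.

m − M = 5 log₁₀(d/10 pc)
12.65 − (-3.3) = 15.95 = 5 log₁₀(d/10)
d = 10 × 10^(15.95/5) = 10 × 10^3.190 = 1.549×10^4 pc.

1.55×10^4 pc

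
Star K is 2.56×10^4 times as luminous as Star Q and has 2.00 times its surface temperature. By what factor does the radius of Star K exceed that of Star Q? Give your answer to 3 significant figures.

40.0

L ∝ R²T⁴ gives R ∝ √L / T², so
R_K/R_Q = √(2.56×10^4) / (2.00)² = 160.0 / 4.000 = 40.00.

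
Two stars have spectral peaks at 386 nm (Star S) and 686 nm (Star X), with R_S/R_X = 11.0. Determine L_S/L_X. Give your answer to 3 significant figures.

1.21×10^3

Wien's law gives T ∝ 1/λ_max, so T_S/T_X = λ_X/λ_S = 686/386 = 1.777.
Then L ∝ R²T⁴ gives L_S/L_X = (11.0)² × (1.777)⁴ = 121.0 × 9.976 = 1207.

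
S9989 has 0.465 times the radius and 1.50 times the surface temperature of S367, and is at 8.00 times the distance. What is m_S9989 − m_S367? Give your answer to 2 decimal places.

4.42

L_S9989/L_S367 = (0.465)²(1.50)⁴ = 1.095.
F_S9989/F_S367 = (L_S9989/L_S367)/(d_S9989/d_S367)² = 1.095/64.00 = 0.01710.
m_S9989 − m_S367 = −2.5 log₁₀(0.01710) = 4.42.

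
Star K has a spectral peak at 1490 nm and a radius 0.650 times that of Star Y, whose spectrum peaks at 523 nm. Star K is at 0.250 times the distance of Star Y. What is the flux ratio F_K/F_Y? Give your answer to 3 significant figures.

0.103

Wien's law: T_K/T_Y = λ_Y/λ_K = 523/1490 = 0.3510.
L_K/L_Y = (R_K/R_Y)²(T_K/T_Y)⁴ = (0.650)²(0.3510)⁴ = 0.006413.
F_K/F_Y = (L_K/L_Y)/(d_K/d_Y)² = 0.006413/(0.250)² = 0.1026.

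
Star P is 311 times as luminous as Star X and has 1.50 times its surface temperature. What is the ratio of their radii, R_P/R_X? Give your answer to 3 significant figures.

L ∝ R²T⁴ gives R ∝ √L / T², so
R_P/R_X = √(311) / (1.50)² = 17.64 / 2.250 = 7.838.

7.84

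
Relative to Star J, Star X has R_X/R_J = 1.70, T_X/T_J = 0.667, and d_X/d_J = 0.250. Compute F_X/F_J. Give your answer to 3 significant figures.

L_X/L_J = (R_X/R_J)²(T_X/T_J)⁴ = (1.70)² × (0.667)⁴ = 0.5720.
F_X/F_J = (L_X/L_J)/(d_X/d_J)² = 0.5720 / (0.250)² = 9.152.

9.15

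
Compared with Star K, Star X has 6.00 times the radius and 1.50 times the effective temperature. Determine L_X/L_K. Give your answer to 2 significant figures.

From the Stefan–Boltzmann law, L ∝ R²T⁴, so
L_X/L_K = (R_X/R_K)² (T_X/T_K)⁴ = (6.00)² × (1.50)⁴ = 36.00 × 5.062 = 182.2.

1.8×10^2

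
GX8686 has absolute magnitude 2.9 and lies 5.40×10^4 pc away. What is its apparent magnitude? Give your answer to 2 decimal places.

m = M + 5 log₁₀(d/10 pc) = 2.9 + 5 log₁₀(5.40×10^4/10)
  = 2.9 + 5 × 3.732 = 2.9 + 18.66 = 21.56.

21.56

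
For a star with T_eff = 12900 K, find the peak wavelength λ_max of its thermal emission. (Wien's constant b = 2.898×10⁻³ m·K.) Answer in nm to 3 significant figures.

225 nm

λ_max = b/T = 2.898×10⁻³ / 12900 = 2.25×10^-7 m = 224.7 nm.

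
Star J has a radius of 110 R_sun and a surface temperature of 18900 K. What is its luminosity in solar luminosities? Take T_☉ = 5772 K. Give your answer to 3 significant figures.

L/L_☉ = (R/R_☉)² (T/T_☉)⁴ = (110)² × (18900/5772)⁴
       = 1.210×10^4 × (3.274)⁴ = 1.210×10^4 × 115.0 = 1.391×10^6.

1.39×10^6 solar luminosities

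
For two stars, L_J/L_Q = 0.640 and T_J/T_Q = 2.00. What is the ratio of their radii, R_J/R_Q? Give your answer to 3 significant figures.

0.200

L ∝ R²T⁴ gives R ∝ √L / T², so
R_J/R_Q = √(0.640) / (2.00)² = 0.8000 / 4.000 = 0.2000.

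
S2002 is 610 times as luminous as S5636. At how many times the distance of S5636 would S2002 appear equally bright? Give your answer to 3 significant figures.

24.7

Equal flux requires L_S2002/d_S2002² = L_S5636/d_S5636², so d_S2002/d_S5636 = √(L_S2002/L_S5636)
= √(610) = 24.70.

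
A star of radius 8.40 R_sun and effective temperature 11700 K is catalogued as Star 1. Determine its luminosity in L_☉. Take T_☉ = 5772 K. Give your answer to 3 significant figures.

L/L_☉ = (R/R_☉)² (T/T_☉)⁴ = (8.40)² × (11700/5772)⁴
       = 70.56 × (2.027)⁴ = 70.56 × 16.88 = 1191.

1.19×10^3 L_☉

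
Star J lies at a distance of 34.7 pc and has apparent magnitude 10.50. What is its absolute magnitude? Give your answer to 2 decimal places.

M = m − 5 log₁₀(d/10 pc) = 10.50 − 5 log₁₀(34.7/10)
  = 10.50 − 5 × 0.540 = 10.50 − 2.70 = 7.80.

7.80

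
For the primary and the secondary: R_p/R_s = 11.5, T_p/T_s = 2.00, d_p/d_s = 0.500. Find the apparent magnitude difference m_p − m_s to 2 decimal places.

L_p/L_s = (11.5)²(2.00)⁴ = 2116.
F_p/F_s = (L_p/L_s)/(d_p/d_s)² = 2116/0.2500 = 8464.
m_p − m_s = −2.5 log₁₀(8464) = -9.82.

-9.82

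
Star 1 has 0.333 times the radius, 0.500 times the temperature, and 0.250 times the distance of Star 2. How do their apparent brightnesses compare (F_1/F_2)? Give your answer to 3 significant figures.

0.111

L_1/L_2 = (R_1/R_2)²(T_1/T_2)⁴ = (0.333)² × (0.500)⁴ = 0.006931.
F_1/F_2 = (L_1/L_2)/(d_1/d_2)² = 0.006931 / (0.250)² = 0.1109.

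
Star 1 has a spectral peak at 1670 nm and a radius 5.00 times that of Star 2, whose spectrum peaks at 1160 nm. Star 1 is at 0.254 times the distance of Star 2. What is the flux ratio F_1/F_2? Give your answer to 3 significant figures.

90.2

Wien's law: T_1/T_2 = λ_2/λ_1 = 1160/1670 = 0.6946.
L_1/L_2 = (R_1/R_2)²(T_1/T_2)⁴ = (5.00)²(0.6946)⁴ = 5.820.
F_1/F_2 = (L_1/L_2)/(d_1/d_2)² = 5.820/(0.254)² = 90.21.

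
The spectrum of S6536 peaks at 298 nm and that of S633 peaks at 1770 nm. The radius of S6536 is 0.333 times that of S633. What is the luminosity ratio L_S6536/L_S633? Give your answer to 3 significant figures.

138

Wien's law gives T ∝ 1/λ_max, so T_S6536/T_S633 = λ_S633/λ_S6536 = 1770/298 = 5.940.
Then L ∝ R²T⁴ gives L_S6536/L_S633 = (0.333)² × (5.940)⁴ = 0.1109 × 1245 = 138.0.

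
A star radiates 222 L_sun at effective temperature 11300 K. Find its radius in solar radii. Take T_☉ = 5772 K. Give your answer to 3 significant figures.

3.89 solar radii

R/R_☉ = √(L/L_☉) / (T/T_☉)² = √(222) / (1.958)²
       = 14.90 / 3.833 = 3.888.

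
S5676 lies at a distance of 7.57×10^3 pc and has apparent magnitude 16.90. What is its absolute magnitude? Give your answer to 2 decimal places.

2.50

M = m − 5 log₁₀(d/10 pc) = 16.90 − 5 log₁₀(7.57×10^3/10)
  = 16.90 − 5 × 2.879 = 16.90 − 14.40 = 2.50.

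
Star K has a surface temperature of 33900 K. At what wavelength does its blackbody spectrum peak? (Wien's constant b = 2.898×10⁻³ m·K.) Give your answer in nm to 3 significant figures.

λ_max = b/T = 2.898×10⁻³ / 33900 = 8.55×10^-8 m = 85.49 nm.

85.5 nm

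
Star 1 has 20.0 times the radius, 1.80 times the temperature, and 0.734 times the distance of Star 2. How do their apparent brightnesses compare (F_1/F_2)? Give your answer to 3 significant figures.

7.79×10^3

L_1/L_2 = (R_1/R_2)²(T_1/T_2)⁴ = (20.0)² × (1.80)⁴ = 4199.
F_1/F_2 = (L_1/L_2)/(d_1/d_2)² = 4199 / (0.734)² = 7794.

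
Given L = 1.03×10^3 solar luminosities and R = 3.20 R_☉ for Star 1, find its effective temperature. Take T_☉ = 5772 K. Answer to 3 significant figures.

1.83×10^4 K

T/T_☉ = (L/L_☉)^(1/4) / (R/R_☉)^(1/2)
T = 5772 × (1.03×10^3)^(1/4) / √(3.20) = 5772 × 5.665 / 1.789 = 1.828×10^4 K.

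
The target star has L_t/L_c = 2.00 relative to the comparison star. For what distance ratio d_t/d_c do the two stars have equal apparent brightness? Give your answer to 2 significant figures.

Equal flux requires L_t/d_t² = L_c/d_c², so d_t/d_c = √(L_t/L_c)
= √(2.00) = 1.414.

1.4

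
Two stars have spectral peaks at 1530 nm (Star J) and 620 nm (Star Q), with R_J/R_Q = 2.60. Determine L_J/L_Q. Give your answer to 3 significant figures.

0.182

Wien's law gives T ∝ 1/λ_max, so T_J/T_Q = λ_Q/λ_J = 620/1530 = 0.4052.
Then L ∝ R²T⁴ gives L_J/L_Q = (2.60)² × (0.4052)⁴ = 6.760 × 0.02697 = 0.1823.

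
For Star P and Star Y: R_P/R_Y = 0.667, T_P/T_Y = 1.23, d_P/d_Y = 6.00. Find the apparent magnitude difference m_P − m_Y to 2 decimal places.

L_P/L_Y = (0.667)²(1.23)⁴ = 1.018.
F_P/F_Y = (L_P/L_Y)/(d_P/d_Y)² = 1.018/36.00 = 0.02829.
m_P − m_Y = −2.5 log₁₀(0.02829) = 3.87.

3.87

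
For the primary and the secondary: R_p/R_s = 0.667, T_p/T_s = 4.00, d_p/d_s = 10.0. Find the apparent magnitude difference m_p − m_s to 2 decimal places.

L_p/L_s = (0.667)²(4.00)⁴ = 113.9.
F_p/F_s = (L_p/L_s)/(d_p/d_s)² = 113.9/100.0 = 1.139.
m_p − m_s = −2.5 log₁₀(1.139) = -0.14.

-0.14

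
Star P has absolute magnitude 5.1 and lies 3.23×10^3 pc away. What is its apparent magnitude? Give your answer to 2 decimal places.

17.65

m = M + 5 log₁₀(d/10 pc) = 5.1 + 5 log₁₀(3.23×10^3/10)
  = 5.1 + 5 × 2.509 = 5.1 + 12.55 = 17.65.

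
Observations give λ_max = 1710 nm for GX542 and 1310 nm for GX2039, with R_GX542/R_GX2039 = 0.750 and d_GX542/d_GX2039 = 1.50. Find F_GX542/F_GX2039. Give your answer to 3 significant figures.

0.0861

Wien's law: T_GX542/T_GX2039 = λ_GX2039/λ_GX542 = 1310/1710 = 0.7661.
L_GX542/L_GX2039 = (R_GX542/R_GX2039)²(T_GX542/T_GX2039)⁴ = (0.750)²(0.7661)⁴ = 0.1937.
F_GX542/F_GX2039 = (L_GX542/L_GX2039)/(d_GX542/d_GX2039)² = 0.1937/(1.50)² = 0.08611.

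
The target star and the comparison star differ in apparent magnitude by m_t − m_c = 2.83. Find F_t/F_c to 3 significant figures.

F_t/F_c = 10^(−(m_t − m_c)/2.5) = 10^(-2.83/2.5) = 10^-1.132 = 0.07379.

0.0738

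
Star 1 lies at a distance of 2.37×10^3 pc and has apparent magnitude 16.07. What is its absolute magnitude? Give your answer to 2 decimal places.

M = m − 5 log₁₀(d/10 pc) = 16.07 − 5 log₁₀(2.37×10^3/10)
  = 16.07 − 5 × 2.375 = 16.07 − 11.87 = 4.20.

4.20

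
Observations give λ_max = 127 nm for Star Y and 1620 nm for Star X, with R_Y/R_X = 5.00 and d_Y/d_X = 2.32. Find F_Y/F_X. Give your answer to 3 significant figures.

Wien's law: T_Y/T_X = λ_X/λ_Y = 1620/127 = 12.76.
L_Y/L_X = (R_Y/R_X)²(T_Y/T_X)⁴ = (5.00)²(12.76)⁴ = 6.619×10^5.
F_Y/F_X = (L_Y/L_X)/(d_Y/d_X)² = 6.619×10^5/(2.32)² = 1.230×10^5.

1.23×10^5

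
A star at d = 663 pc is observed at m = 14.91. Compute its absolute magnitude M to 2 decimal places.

M = m − 5 log₁₀(d/10 pc) = 14.91 − 5 log₁₀(663/10)
  = 14.91 − 5 × 1.822 = 14.91 − 9.11 = 5.80.

5.80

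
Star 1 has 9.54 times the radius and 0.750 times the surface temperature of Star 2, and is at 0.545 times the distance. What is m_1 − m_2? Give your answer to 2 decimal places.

-4.97

L_1/L_2 = (9.54)²(0.750)⁴ = 28.80.
F_1/F_2 = (L_1/L_2)/(d_1/d_2)² = 28.80/0.2970 = 96.95.
m_1 − m_2 = −2.5 log₁₀(96.95) = -4.97.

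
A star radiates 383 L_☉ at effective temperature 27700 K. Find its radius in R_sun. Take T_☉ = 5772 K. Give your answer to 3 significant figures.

R/R_☉ = √(L/L_☉) / (T/T_☉)² = √(383) / (4.799)²
       = 19.57 / 23.03 = 0.8498.

0.850 R_sun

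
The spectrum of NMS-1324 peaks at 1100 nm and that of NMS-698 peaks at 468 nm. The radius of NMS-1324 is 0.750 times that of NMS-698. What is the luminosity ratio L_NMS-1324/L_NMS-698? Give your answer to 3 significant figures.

0.0184

Wien's law gives T ∝ 1/λ_max, so T_NMS-1324/T_NMS-698 = λ_NMS-698/λ_NMS-1324 = 468/1100 = 0.4255.
Then L ∝ R²T⁴ gives L_NMS-1324/L_NMS-698 = (0.750)² × (0.4255)⁴ = 0.5625 × 0.03277 = 0.01843.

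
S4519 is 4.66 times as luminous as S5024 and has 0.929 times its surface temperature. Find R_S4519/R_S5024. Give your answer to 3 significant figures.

2.50

L ∝ R²T⁴ gives R ∝ √L / T², so
R_S4519/R_S5024 = √(4.66) / (0.929)² = 2.159 / 0.8630 = 2.501.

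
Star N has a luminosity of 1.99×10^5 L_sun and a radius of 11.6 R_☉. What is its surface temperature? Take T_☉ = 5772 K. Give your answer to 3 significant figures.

3.58×10^4 K

T/T_☉ = (L/L_☉)^(1/4) / (R/R_☉)^(1/2)
T = 5772 × (1.99×10^5)^(1/4) / √(11.6) = 5772 × 21.12 / 3.406 = 3.579×10^4 K.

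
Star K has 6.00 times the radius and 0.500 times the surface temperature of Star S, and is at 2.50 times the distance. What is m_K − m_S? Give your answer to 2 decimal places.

L_K/L_S = (6.00)²(0.500)⁴ = 2.250.
F_K/F_S = (L_K/L_S)/(d_K/d_S)² = 2.250/6.250 = 0.3600.
m_K − m_S = −2.5 log₁₀(0.3600) = 1.11.

1.11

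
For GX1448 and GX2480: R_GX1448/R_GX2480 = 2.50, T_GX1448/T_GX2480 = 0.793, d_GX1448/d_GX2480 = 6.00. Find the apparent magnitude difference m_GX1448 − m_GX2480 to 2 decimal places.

L_GX1448/L_GX2480 = (2.50)²(0.793)⁴ = 2.472.
F_GX1448/F_GX2480 = (L_GX1448/L_GX2480)/(d_GX1448/d_GX2480)² = 2.472/36.00 = 0.06865.
m_GX1448 − m_GX2480 = −2.5 log₁₀(0.06865) = 2.91.

2.91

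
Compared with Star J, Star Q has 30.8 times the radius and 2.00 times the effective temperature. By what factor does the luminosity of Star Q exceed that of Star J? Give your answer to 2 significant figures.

From the Stefan–Boltzmann law, L ∝ R²T⁴, so
L_Q/L_J = (R_Q/R_J)² (T_Q/T_J)⁴ = (30.8)² × (2.00)⁴ = 948.6 × 16.00 = 1.518×10^4.

1.5×10^4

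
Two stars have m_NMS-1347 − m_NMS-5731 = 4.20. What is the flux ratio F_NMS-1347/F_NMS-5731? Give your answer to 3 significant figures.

F_NMS-1347/F_NMS-5731 = 10^(−(m_NMS-1347 − m_NMS-5731)/2.5) = 10^(-4.20/2.5) = 10^-1.680 = 0.02089.

0.0209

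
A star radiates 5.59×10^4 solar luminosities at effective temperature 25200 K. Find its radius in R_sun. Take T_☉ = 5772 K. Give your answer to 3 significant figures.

R/R_☉ = √(L/L_☉) / (T/T_☉)² = √(5.59×10^4) / (4.366)²
       = 236.4 / 19.06 = 12.40.

12.4 R_sun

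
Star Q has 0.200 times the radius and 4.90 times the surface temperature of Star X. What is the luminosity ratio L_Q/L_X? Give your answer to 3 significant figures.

From the Stefan–Boltzmann law, L ∝ R²T⁴, so
L_Q/L_X = (R_Q/R_X)² (T_Q/T_X)⁴ = (0.200)² × (4.90)⁴ = 0.04000 × 576.5 = 23.06.

23.1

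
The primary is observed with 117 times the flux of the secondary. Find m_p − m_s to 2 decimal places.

m_p − m_s = −2.5 log₁₀(F_p/F_s) = −2.5 log₁₀(117) = −2.5 × (2.068) = -5.170.

-5.17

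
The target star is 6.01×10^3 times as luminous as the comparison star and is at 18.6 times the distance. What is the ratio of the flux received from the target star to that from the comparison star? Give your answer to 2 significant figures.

17

F = L/(4πd²), so F_t/F_c = (L_t/L_c) / (d_t/d_c)²
= 6.01×10^3 / (18.6)² = 6.01×10^3 / 346.0 = 17.37.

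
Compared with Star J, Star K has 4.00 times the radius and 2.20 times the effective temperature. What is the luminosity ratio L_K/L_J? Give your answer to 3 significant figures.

From the Stefan–Boltzmann law, L ∝ R²T⁴, so
L_K/L_J = (R_K/R_J)² (T_K/T_J)⁴ = (4.00)² × (2.20)⁴ = 16.00 × 23.43 = 374.8.

375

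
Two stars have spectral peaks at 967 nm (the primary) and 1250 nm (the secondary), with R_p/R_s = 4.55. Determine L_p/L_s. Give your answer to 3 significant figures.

Wien's law gives T ∝ 1/λ_max, so T_p/T_s = λ_s/λ_p = 1250/967 = 1.293.
Then L ∝ R²T⁴ gives L_p/L_s = (4.55)² × (1.293)⁴ = 20.70 × 2.792 = 57.80.

57.8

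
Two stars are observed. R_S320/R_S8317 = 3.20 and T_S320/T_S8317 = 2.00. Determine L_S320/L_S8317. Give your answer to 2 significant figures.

From the Stefan–Boltzmann law, L ∝ R²T⁴, so
L_S320/L_S8317 = (R_S320/R_S8317)² (T_S320/T_S8317)⁴ = (3.20)² × (2.00)⁴ = 10.24 × 16.00 = 163.8.

1.6×10^2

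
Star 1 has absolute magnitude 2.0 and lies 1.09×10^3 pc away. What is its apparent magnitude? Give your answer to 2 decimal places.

12.19

m = M + 5 log₁₀(d/10 pc) = 2.0 + 5 log₁₀(1.09×10^3/10)
  = 2.0 + 5 × 2.037 = 2.0 + 10.19 = 12.19.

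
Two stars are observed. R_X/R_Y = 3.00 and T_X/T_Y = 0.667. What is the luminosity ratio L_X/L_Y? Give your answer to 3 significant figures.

1.78

From the Stefan–Boltzmann law, L ∝ R²T⁴, so
L_X/L_Y = (R_X/R_Y)² (T_X/T_Y)⁴ = (3.00)² × (0.667)⁴ = 9.000 × 0.1979 = 1.781.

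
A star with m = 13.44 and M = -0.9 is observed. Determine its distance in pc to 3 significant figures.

m − M = 5 log₁₀(d/10 pc)
13.44 − (-0.9) = 14.34 = 5 log₁₀(d/10)
d = 10 × 10^(14.34/5) = 10 × 10^2.868 = 7379 pc.

7.38×10^3 pc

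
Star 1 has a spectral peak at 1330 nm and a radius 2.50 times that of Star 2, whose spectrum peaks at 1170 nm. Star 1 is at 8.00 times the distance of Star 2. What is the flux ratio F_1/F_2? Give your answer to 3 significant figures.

Wien's law: T_1/T_2 = λ_2/λ_1 = 1170/1330 = 0.8797.
L_1/L_2 = (R_1/R_2)²(T_1/T_2)⁴ = (2.50)²(0.8797)⁴ = 3.743.
F_1/F_2 = (L_1/L_2)/(d_1/d_2)² = 3.743/(8.00)² = 0.05848.

0.0585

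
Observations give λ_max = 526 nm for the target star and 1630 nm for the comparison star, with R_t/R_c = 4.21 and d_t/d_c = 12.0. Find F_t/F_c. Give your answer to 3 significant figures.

11.4

Wien's law: T_t/T_c = λ_c/λ_t = 1630/526 = 3.099.
L_t/L_c = (R_t/R_c)²(T_t/T_c)⁴ = (4.21)²(3.099)⁴ = 1634.
F_t/F_c = (L_t/L_c)/(d_t/d_c)² = 1634/(12.0)² = 11.35.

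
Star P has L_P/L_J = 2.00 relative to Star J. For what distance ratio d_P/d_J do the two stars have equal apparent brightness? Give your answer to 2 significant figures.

Equal flux requires L_P/d_P² = L_J/d_J², so d_P/d_J = √(L_P/L_J)
= √(2.00) = 1.414.

1.4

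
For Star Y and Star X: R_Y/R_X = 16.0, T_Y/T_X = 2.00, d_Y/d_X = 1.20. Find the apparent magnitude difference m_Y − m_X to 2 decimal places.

-8.63

L_Y/L_X = (16.0)²(2.00)⁴ = 4096.
F_Y/F_X = (L_Y/L_X)/(d_Y/d_X)² = 4096/1.440 = 2844.
m_Y − m_X = −2.5 log₁₀(2844) = -8.63.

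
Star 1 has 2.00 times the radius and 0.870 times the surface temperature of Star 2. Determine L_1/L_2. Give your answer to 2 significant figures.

From the Stefan–Boltzmann law, L ∝ R²T⁴, so
L_1/L_2 = (R_1/R_2)² (T_1/T_2)⁴ = (2.00)² × (0.870)⁴ = 4.000 × 0.5729 = 2.292.

2.3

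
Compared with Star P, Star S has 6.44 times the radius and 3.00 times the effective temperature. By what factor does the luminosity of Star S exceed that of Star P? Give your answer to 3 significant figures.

3.36×10^3

From the Stefan–Boltzmann law, L ∝ R²T⁴, so
L_S/L_P = (R_S/R_P)² (T_S/T_P)⁴ = (6.44)² × (3.00)⁴ = 41.47 × 81.00 = 3359.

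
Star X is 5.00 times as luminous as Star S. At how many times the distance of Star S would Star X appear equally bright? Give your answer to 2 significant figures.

2.2

Equal flux requires L_X/d_X² = L_S/d_S², so d_X/d_S = √(L_X/L_S)
= √(5.00) = 2.236.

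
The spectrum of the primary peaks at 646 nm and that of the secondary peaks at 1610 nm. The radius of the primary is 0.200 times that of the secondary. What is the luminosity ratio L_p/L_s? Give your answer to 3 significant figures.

Wien's law gives T ∝ 1/λ_max, so T_p/T_s = λ_s/λ_p = 1610/646 = 2.492.
Then L ∝ R²T⁴ gives L_p/L_s = (0.200)² × (2.492)⁴ = 0.04000 × 38.58 = 1.543.

1.54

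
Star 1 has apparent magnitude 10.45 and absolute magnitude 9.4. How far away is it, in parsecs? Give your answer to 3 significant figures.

16.2 pc

m − M = 5 log₁₀(d/10 pc)
10.45 − (9.4) = 1.05 = 5 log₁₀(d/10)
d = 10 × 10^(1.05/5) = 10 × 10^0.210 = 16.22 pc.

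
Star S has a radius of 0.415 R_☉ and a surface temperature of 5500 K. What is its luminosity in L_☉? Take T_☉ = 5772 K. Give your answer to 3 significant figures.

0.142 L_☉

L/L_☉ = (R/R_☉)² (T/T_☉)⁴ = (0.415)² × (5500/5772)⁴
       = 0.1722 × (0.9529)⁴ = 0.1722 × 0.8244 = 0.1420.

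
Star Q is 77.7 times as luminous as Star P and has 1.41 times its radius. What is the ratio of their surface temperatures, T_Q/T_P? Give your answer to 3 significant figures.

L ∝ R²T⁴ gives T ∝ (L/R²)^(1/4), so
T_Q/T_P = (77.7 / 1.41²)^(1/4) = (39.08)^(1/4) = 2.500.

2.50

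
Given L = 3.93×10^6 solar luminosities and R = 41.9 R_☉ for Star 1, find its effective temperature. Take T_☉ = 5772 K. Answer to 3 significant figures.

3.97×10^4 K

T/T_☉ = (L/L_☉)^(1/4) / (R/R_☉)^(1/2)
T = 5772 × (3.93×10^6)^(1/4) / √(41.9) = 5772 × 44.52 / 6.473 = 3.970×10^4 K.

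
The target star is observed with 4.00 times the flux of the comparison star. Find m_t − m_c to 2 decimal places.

m_t − m_c = −2.5 log₁₀(F_t/F_c) = −2.5 log₁₀(4.00) = −2.5 × (0.602) = -1.505.

-1.51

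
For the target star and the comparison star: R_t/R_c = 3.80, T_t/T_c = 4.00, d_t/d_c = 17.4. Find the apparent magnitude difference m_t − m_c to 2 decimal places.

-2.72

L_t/L_c = (3.80)²(4.00)⁴ = 3697.
F_t/F_c = (L_t/L_c)/(d_t/d_c)² = 3697/302.8 = 12.21.
m_t − m_c = −2.5 log₁₀(12.21) = -2.72.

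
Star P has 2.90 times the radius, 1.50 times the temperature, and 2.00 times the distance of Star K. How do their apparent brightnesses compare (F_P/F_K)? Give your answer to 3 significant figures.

10.6

L_P/L_K = (R_P/R_K)²(T_P/T_K)⁴ = (2.90)² × (1.50)⁴ = 42.58.
F_P/F_K = (L_P/L_K)/(d_P/d_K)² = 42.58 / (2.00)² = 10.64.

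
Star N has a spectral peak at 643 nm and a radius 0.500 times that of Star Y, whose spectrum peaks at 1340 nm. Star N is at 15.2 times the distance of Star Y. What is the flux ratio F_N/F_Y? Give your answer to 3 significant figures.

0.0204

Wien's law: T_N/T_Y = λ_Y/λ_N = 1340/643 = 2.084.
L_N/L_Y = (R_N/R_Y)²(T_N/T_Y)⁴ = (0.500)²(2.084)⁴ = 4.715.
F_N/F_Y = (L_N/L_Y)/(d_N/d_Y)² = 4.715/(15.2)² = 0.02041.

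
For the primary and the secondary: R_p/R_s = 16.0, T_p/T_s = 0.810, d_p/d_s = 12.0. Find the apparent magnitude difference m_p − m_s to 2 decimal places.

0.29

L_p/L_s = (16.0)²(0.810)⁴ = 110.2.
F_p/F_s = (L_p/L_s)/(d_p/d_s)² = 110.2/144.0 = 0.7653.
m_p − m_s = −2.5 log₁₀(0.7653) = 0.29.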